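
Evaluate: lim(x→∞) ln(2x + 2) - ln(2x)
This is an ∞-∞ indeterminate form.

Combine fractions or rationalize to convert ∞-∞ to 0/0 form:
  lim(x→∞) ln(2x + 2) - ln(2x) = 0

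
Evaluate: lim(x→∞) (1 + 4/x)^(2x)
This is an exponential indeterminate form.

For exponential indeterminate forms, take the natural log:
  Let L = lim(x→∞) (1 + 4/x)^(2x)
  Then ln(L) = lim(x→∞) [exponent × ln(base)]
  Evaluate using L'Hôpital or standard limits, then exponentiate.
  L = e^(8)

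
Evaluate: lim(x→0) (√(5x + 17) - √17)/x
This is a standard limit.

Factor or rationalize the expression:
  lim(x→0) (√(5x + 17) - √17)/x = 5·sqrt(17)/34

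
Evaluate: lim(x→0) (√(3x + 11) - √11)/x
This is a standard limit.

Factor or rationalize the expression:
  lim(x→0) (√(3x + 11) - √11)/x = 3·sqrt(11)/22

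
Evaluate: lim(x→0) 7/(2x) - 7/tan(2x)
This is an ∞-∞ indeterminate form.

Combine fractions or rationalize to convert ∞-∞ to 0/0 form:
  lim(x→0) 7/(2x) - 7/tan(2x) = 0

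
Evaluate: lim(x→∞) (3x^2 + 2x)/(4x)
This is an ∞/∞ indeterminate form.

Apply L'Hôpital's rule: differentiate numerator and denominator separately.
  f(x) = 3·x^2 + 2·x   ⇒   f'(x) = 6·x + 2
  g(x) = 4·x   ⇒   g'(x) = 4
  lim(x→∞) f'(x)/g'(x) = lim(x→∞) (6·x + 2)/(4)
  = ∞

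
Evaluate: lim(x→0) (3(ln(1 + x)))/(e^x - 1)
This is a 0/0 indeterminate form.

Apply L'Hôpital's rule: differentiate numerator and denominator separately.
  f(x) = 3·ln(x + 1)   ⇒   f'(x) = 3/(x + 1)
  g(x) = e^(x) - 1   ⇒   g'(x) = e^(x)
  lim(x→0) f'(x)/g'(x) = lim(x→0) (3/(x + 1))/(e^(x))
  = 3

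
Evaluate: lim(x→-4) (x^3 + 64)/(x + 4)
This is a standard limit.

Factor or rationalize the expression:
  lim(x→-4) (x^3 + 64)/(x + 4) = 48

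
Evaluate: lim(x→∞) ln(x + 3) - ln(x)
This is an ∞-∞ indeterminate form.

Combine fractions or rationalize to convert ∞-∞ to 0/0 form:
  lim(x→∞) ln(x + 3) - ln(x) = 0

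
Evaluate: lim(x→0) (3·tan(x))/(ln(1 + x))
This is a 0/0 indeterminate form.

Apply L'Hôpital's rule: differentiate numerator and denominator separately.
  f(x) = 3·tan(x)   ⇒   f'(x) = 3·tan(x)^2 + 3
  g(x) = ln(x + 1)   ⇒   g'(x) = 1/(x + 1)
  lim(x→0) f'(x)/g'(x) = lim(x→0) (3·tan(x)^2 + 3)/(1/(x + 1))
  = 3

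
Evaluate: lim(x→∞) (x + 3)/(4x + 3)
This is an ∞/∞ indeterminate form.

Apply L'Hôpital's rule: differentiate numerator and denominator separately.
  f(x) = x + 3   ⇒   f'(x) = 1
  g(x) = 4·x + 3   ⇒   g'(x) = 4
  lim(x→∞) f'(x)/g'(x) = lim(x→∞) (1)/(4)
  = 1/4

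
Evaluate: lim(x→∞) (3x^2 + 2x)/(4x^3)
This is an ∞/∞ indeterminate form.

Apply L'Hôpital's rule: differentiate numerator and denominator separately.
  f(x) = 3·x^2 + 2·x   ⇒   f'(x) = 6·x + 2
  g(x) = 4·x^3   ⇒   g'(x) = 12·x^2
  lim(x→∞) f'(x)/g'(x) = lim(x→∞) (6·x + 2)/(12·x^2)
  = 0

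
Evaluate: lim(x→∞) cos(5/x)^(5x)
This is an exponential indeterminate form.

For exponential indeterminate forms, take the natural log:
  Let L = lim(x→∞) cos(5/x)^(5x)
  Then ln(L) = lim(x→∞) [exponent × ln(base)]
  Evaluate using L'Hôpital or standard limits, then exponentiate.
  L = 1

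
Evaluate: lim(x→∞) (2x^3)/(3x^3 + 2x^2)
This is an ∞/∞ indeterminate form.

Apply L'Hôpital's rule: differentiate numerator and denominator separately.
  f(x) = 2·x^3   ⇒   f'(x) = 6·x^2
  g(x) = 3·x^3 + 2·x^2   ⇒   g'(x) = 9·x^2 + 4·x
  lim(x→∞) f'(x)/g'(x) = lim(x→∞) (6·x^2)/(9·x^2 + 4·x)
  = 2/3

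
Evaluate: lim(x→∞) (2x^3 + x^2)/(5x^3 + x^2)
This is an ∞/∞ indeterminate form.

Apply L'Hôpital's rule: differentiate numerator and denominator separately.
  f(x) = 2·x^3 + x^2   ⇒   f'(x) = 6·x^2 + 2·x
  g(x) = 5·x^3 + x^2   ⇒   g'(x) = 15·x^2 + 2·x
  lim(x→∞) f'(x)/g'(x) = lim(x→∞) (6·x^2 + 2·x)/(15·x^2 + 2·x)
  = 2/5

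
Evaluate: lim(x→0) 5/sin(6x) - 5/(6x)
This is an ∞-∞ indeterminate form.

Combine fractions or rationalize to convert ∞-∞ to 0/0 form:
  lim(x→0) 5/sin(6x) - 5/(6x) = 0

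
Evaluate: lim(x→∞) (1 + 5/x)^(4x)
This is an exponential indeterminate form.

For exponential indeterminate forms, take the natural log:
  Let L = lim(x→∞) (1 + 5/x)^(4x)
  Then ln(L) = lim(x→∞) [exponent × ln(base)]
  Evaluate using L'Hôpital or standard limits, then exponentiate.
  L = e^(20)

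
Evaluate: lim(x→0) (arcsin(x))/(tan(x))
This is a 0/0 indeterminate form.

Apply L'Hôpital's rule: differentiate numerator and denominator separately.
  f(x) = asin(x)   ⇒   f'(x) = 1/sqrt(1 - x^2)
  g(x) = tan(x)   ⇒   g'(x) = tan(x)^2 + 1
  lim(x→0) f'(x)/g'(x) = lim(x→0) (1/sqrt(1 - x^2))/(tan(x)^2 + 1)
  = 1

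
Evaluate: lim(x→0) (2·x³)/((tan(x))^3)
This is a 0/0 indeterminate form.

Apply L'Hôpital's rule: differentiate numerator and denominator separately.
  f(x) = 2·x^3   ⇒   f'(x) = 6·x^2
  g(x) = tan(x)^3   ⇒   g'(x) = (3·tan(x)^2 + 3)·tan(x)^2
  lim(x→0) f'(x)/g'(x) = lim(x→0) (6·x^2)/((3·tan(x)^2 + 3)·tan(x)^2)
  = 2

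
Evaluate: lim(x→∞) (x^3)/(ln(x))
This is an ∞/∞ indeterminate form.

Apply L'Hôpital's rule: differentiate numerator and denominator separately.
  f(x) = x^3   ⇒   f'(x) = 3·x^2
  g(x) = ln(x)   ⇒   g'(x) = 1/x
  lim(x→∞) f'(x)/g'(x) = lim(x→∞) (3·x^2)/(1/x)
  = ∞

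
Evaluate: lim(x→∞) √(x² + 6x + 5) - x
This is an ∞-∞ indeterminate form.

Combine fractions or rationalize to convert ∞-∞ to 0/0 form:
  lim(x→∞) √(x² + 6x + 5) - x = 3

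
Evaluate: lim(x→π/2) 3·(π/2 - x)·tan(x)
This is a 0·∞ indeterminate form.

Rewrite 0·∞ as a quotient (0/0 or ∞/∞ form), then apply L'Hôpital's rule:
  lim(x→π/2) 3·(π/2 - x)·tan(x) = 3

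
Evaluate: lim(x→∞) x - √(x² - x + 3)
This is an ∞-∞ indeterminate form.

Combine fractions or rationalize to convert ∞-∞ to 0/0 form:
  lim(x→∞) x - √(x² - x + 3) = 1/2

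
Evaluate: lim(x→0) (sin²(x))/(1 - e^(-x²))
This is a 0/0 indeterminate form.

Apply L'Hôpital's rule: differentiate numerator and denominator separately.
  f(x) = sin(x)^2   ⇒   f'(x) = 2·sin(x)·cos(x)
  g(x) = 1 - e^(-x^2)   ⇒   g'(x) = 2·x·e^(-x^2)
  lim(x→0) f'(x)/g'(x) = lim(x→0) (2·sin(x)·cos(x))/(2·x·e^(-x^2))
  = 1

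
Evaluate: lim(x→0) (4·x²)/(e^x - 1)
This is a 0/0 indeterminate form.

Apply L'Hôpital's rule: differentiate numerator and denominator separately.
  f(x) = 4·x^2   ⇒   f'(x) = 8·x
  g(x) = e^(x) - 1   ⇒   g'(x) = e^(x)
  lim(x→0) f'(x)/g'(x) = lim(x→0) (8·x)/(e^(x))
  = 0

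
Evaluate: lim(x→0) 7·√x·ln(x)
This is a 0·∞ indeterminate form.

Rewrite 0·∞ as a quotient (0/0 or ∞/∞ form), then apply L'Hôpital's rule:
  lim(x→0) 7·√x·ln(x) = 0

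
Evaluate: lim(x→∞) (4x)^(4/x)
This is an exponential indeterminate form.

For exponential indeterminate forms, take the natural log:
  Let L = lim(x→∞) (4x)^(4/x)
  Then ln(L) = lim(x→∞) [exponent × ln(base)]
  Evaluate using L'Hôpital or standard limits, then exponentiate.
  L = 1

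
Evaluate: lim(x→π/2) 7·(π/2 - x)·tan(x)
This is a 0·∞ indeterminate form.

Rewrite 0·∞ as a quotient (0/0 or ∞/∞ form), then apply L'Hôpital's rule:
  lim(x→π/2) 7·(π/2 - x)·tan(x) = 7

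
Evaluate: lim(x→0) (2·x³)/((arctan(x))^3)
This is a 0/0 indeterminate form.

Apply L'Hôpital's rule: differentiate numerator and denominator separately.
  f(x) = 2·x^3   ⇒   f'(x) = 6·x^2
  g(x) = atan(x)^3   ⇒   g'(x) = 3·atan(x)^2/(x^2 + 1)
  lim(x→0) f'(x)/g'(x) = lim(x→0) (6·x^2)/(3·atan(x)^2/(x^2 + 1))
  = 2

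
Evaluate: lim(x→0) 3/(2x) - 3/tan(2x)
This is an ∞-∞ indeterminate form.

Combine fractions or rationalize to convert ∞-∞ to 0/0 form:
  lim(x→0) 3/(2x) - 3/tan(2x) = 0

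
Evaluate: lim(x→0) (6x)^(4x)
This is an exponential indeterminate form.

For exponential indeterminate forms, take the natural log:
  Let L = lim(x→0) (6x)^(4x)
  Then ln(L) = lim(x→0) [exponent × ln(base)]
  Evaluate using L'Hôpital or standard limits, then exponentiate.
  L = 1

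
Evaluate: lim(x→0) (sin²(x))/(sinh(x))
This is a 0/0 indeterminate form.

Apply L'Hôpital's rule: differentiate numerator and denominator separately.
  f(x) = sin(x)^2   ⇒   f'(x) = 2·sin(x)·cos(x)
  g(x) = sinh(x)   ⇒   g'(x) = cosh(x)
  lim(x→0) f'(x)/g'(x) = lim(x→0) (2·sin(x)·cos(x))/(cosh(x))
  = 0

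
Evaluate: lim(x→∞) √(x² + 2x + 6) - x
This is an ∞-∞ indeterminate form.

Combine fractions or rationalize to convert ∞-∞ to 0/0 form:
  lim(x→∞) √(x² + 2x + 6) - x = 1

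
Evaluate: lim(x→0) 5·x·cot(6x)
This is a 0·∞ indeterminate form.

Rewrite 0·∞ as a quotient (0/0 or ∞/∞ form), then apply L'Hôpital's rule:
  lim(x→0) 5·x·cot(6x) = 5/6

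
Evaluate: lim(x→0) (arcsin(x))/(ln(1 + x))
This is a 0/0 indeterminate form.

Apply L'Hôpital's rule: differentiate numerator and denominator separately.
  f(x) = asin(x)   ⇒   f'(x) = 1/sqrt(1 - x^2)
  g(x) = ln(x + 1)   ⇒   g'(x) = 1/(x + 1)
  lim(x→0) f'(x)/g'(x) = lim(x→0) (1/sqrt(1 - x^2))/(1/(x + 1))
  = 1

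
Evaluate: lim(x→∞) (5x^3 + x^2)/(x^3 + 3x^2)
This is an ∞/∞ indeterminate form.

Apply L'Hôpital's rule: differentiate numerator and denominator separately.
  f(x) = 5·x^3 + x^2   ⇒   f'(x) = 15·x^2 + 2·x
  g(x) = x^3 + 3·x^2   ⇒   g'(x) = 3·x^2 + 6·x
  lim(x→∞) f'(x)/g'(x) = lim(x→∞) (15·x^2 + 2·x)/(3·x^2 + 6·x)
  = 5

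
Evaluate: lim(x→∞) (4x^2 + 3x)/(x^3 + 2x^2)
This is an ∞/∞ indeterminate form.

Apply L'Hôpital's rule: differentiate numerator and denominator separately.
  f(x) = 4·x^2 + 3·x   ⇒   f'(x) = 8·x + 3
  g(x) = x^3 + 2·x^2   ⇒   g'(x) = 3·x^2 + 4·x
  lim(x→∞) f'(x)/g'(x) = lim(x→∞) (8·x + 3)/(3·x^2 + 4·x)
  = 0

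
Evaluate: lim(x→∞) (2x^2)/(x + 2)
This is an ∞/∞ indeterminate form.

Apply L'Hôpital's rule: differentiate numerator and denominator separately.
  f(x) = 2·x^2   ⇒   f'(x) = 4·x
  g(x) = x + 2   ⇒   g'(x) = 1
  lim(x→∞) f'(x)/g'(x) = lim(x→∞) (4·x)/(1)
  = ∞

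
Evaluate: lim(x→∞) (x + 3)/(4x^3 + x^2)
This is an ∞/∞ indeterminate form.

Apply L'Hôpital's rule: differentiate numerator and denominator separately.
  f(x) = x + 3   ⇒   f'(x) = 1
  g(x) = 4·x^3 + x^2   ⇒   g'(x) = 12·x^2 + 2·x
  lim(x→∞) f'(x)/g'(x) = lim(x→∞) (1)/(12·x^2 + 2·x)
  = 0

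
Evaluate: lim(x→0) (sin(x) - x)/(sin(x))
This is a 0/0 indeterminate form.

Apply L'Hôpital's rule: differentiate numerator and denominator separately.
  f(x) = -x + sin(x)   ⇒   f'(x) = cos(x) - 1
  g(x) = sin(x)   ⇒   g'(x) = cos(x)
  lim(x→0) f'(x)/g'(x) = lim(x→0) (cos(x) - 1)/(cos(x))
  = 0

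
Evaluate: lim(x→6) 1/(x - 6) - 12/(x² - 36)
This is an ∞-∞ indeterminate form.

Combine fractions or rationalize to convert ∞-∞ to 0/0 form:
  lim(x→6) 1/(x - 6) - 12/(x² - 36) = 1/12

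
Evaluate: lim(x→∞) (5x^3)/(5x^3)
This is an ∞/∞ indeterminate form.

Apply L'Hôpital's rule: differentiate numerator and denominator separately.
  f(x) = 5·x^3   ⇒   f'(x) = 15·x^2
  g(x) = 5·x^3   ⇒   g'(x) = 15·x^2
  lim(x→∞) f'(x)/g'(x) = lim(x→∞) (15·x^2)/(15·x^2)
  = 1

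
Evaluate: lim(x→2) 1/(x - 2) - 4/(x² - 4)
This is an ∞-∞ indeterminate form.

Combine fractions or rationalize to convert ∞-∞ to 0/0 form:
  lim(x→2) 1/(x - 2) - 4/(x² - 4) = 1/4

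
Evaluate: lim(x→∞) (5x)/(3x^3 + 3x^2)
This is an ∞/∞ indeterminate form.

Apply L'Hôpital's rule: differentiate numerator and denominator separately.
  f(x) = 5·x   ⇒   f'(x) = 5
  g(x) = 3·x^3 + 3·x^2   ⇒   g'(x) = 9·x^2 + 6·x
  lim(x→∞) f'(x)/g'(x) = lim(x→∞) (5)/(9·x^2 + 6·x)
  = 0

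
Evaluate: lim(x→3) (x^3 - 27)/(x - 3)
This is a standard limit.

Factor or rationalize the expression:
  lim(x→3) (x^3 - 27)/(x - 3) = 27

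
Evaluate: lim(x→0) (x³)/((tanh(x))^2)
This is a 0/0 indeterminate form.

Apply L'Hôpital's rule: differentiate numerator and denominator separately.
  f(x) = x^3   ⇒   f'(x) = 3·x^2
  g(x) = tanh(x)^2   ⇒   g'(x) = (2 - 2·tanh(x)^2)·tanh(x)
  lim(x→0) f'(x)/g'(x) = lim(x→0) (3·x^2)/((2 - 2·tanh(x)^2)·tanh(x))
  = 0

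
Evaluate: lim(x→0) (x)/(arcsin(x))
This is a 0/0 indeterminate form.

Apply L'Hôpital's rule: differentiate numerator and denominator separately.
  f(x) = x   ⇒   f'(x) = 1
  g(x) = asin(x)   ⇒   g'(x) = 1/sqrt(1 - x^2)
  lim(x→0) f'(x)/g'(x) = lim(x→0) (1)/(1/sqrt(1 - x^2))
  = 1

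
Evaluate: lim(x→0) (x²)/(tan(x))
This is a 0/0 indeterminate form.

Apply L'Hôpital's rule: differentiate numerator and denominator separately.
  f(x) = x^2   ⇒   f'(x) = 2·x
  g(x) = tan(x)   ⇒   g'(x) = tan(x)^2 + 1
  lim(x→0) f'(x)/g'(x) = lim(x→0) (2·x)/(tan(x)^2 + 1)
  = 0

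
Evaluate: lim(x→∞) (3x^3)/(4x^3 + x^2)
This is an ∞/∞ indeterminate form.

Apply L'Hôpital's rule: differentiate numerator and denominator separately.
  f(x) = 3·x^3   ⇒   f'(x) = 9·x^2
  g(x) = 4·x^3 + x^2   ⇒   g'(x) = 12·x^2 + 2·x
  lim(x→∞) f'(x)/g'(x) = lim(x→∞) (9·x^2)/(12·x^2 + 2·x)
  = 3/4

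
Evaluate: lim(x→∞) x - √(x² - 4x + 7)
This is an ∞-∞ indeterminate form.

Combine fractions or rationalize to convert ∞-∞ to 0/0 form:
  lim(x→∞) x - √(x² - 4x + 7) = 2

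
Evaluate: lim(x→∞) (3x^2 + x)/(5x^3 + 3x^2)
This is an ∞/∞ indeterminate form.

Apply L'Hôpital's rule: differentiate numerator and denominator separately.
  f(x) = 3·x^2 + x   ⇒   f'(x) = 6·x + 1
  g(x) = 5·x^3 + 3·x^2   ⇒   g'(x) = 15·x^2 + 6·x
  lim(x→∞) f'(x)/g'(x) = lim(x→∞) (6·x + 1)/(15·x^2 + 6·x)
  = 0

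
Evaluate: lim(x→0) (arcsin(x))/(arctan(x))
This is a 0/0 indeterminate form.

Apply L'Hôpital's rule: differentiate numerator and denominator separately.
  f(x) = asin(x)   ⇒   f'(x) = 1/sqrt(1 - x^2)
  g(x) = atan(x)   ⇒   g'(x) = 1/(x^2 + 1)
  lim(x→0) f'(x)/g'(x) = lim(x→0) (1/sqrt(1 - x^2))/(1/(x^2 + 1))
  = 1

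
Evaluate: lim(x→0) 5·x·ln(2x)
This is a 0·∞ indeterminate form.

Rewrite 0·∞ as a quotient (0/0 or ∞/∞ form), then apply L'Hôpital's rule:
  lim(x→0) 5·x·ln(2x) = 0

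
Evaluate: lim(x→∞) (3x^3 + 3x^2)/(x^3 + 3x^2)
This is an ∞/∞ indeterminate form.

Apply L'Hôpital's rule: differentiate numerator and denominator separately.
  f(x) = 3·x^3 + 3·x^2   ⇒   f'(x) = 9·x^2 + 6·x
  g(x) = x^3 + 3·x^2   ⇒   g'(x) = 3·x^2 + 6·x
  lim(x→∞) f'(x)/g'(x) = lim(x→∞) (9·x^2 + 6·x)/(3·x^2 + 6·x)
  = 3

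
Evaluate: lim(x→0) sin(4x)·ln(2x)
This is a 0·∞ indeterminate form.

Rewrite 0·∞ as a quotient (0/0 or ∞/∞ form), then apply L'Hôpital's rule:
  lim(x→0) sin(4x)·ln(2x) = 0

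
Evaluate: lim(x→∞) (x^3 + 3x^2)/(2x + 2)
This is an ∞/∞ indeterminate form.

Apply L'Hôpital's rule: differentiate numerator and denominator separately.
  f(x) = x^3 + 3·x^2   ⇒   f'(x) = 3·x^2 + 6·x
  g(x) = 2·x + 2   ⇒   g'(x) = 2
  lim(x→∞) f'(x)/g'(x) = lim(x→∞) (3·x^2 + 6·x)/(2)
  = ∞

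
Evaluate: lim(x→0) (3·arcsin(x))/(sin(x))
This is a 0/0 indeterminate form.

Apply L'Hôpital's rule: differentiate numerator and denominator separately.
  f(x) = 3·asin(x)   ⇒   f'(x) = 3/sqrt(1 - x^2)
  g(x) = sin(x)   ⇒   g'(x) = cos(x)
  lim(x→0) f'(x)/g'(x) = lim(x→0) (3/sqrt(1 - x^2))/(cos(x))
  = 3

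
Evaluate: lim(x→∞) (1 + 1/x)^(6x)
This is an exponential indeterminate form.

For exponential indeterminate forms, take the natural log:
  Let L = lim(x→∞) (1 + 1/x)^(6x)
  Then ln(L) = lim(x→∞) [exponent × ln(base)]
  Evaluate using L'Hôpital or standard limits, then exponentiate.
  L = e^(6)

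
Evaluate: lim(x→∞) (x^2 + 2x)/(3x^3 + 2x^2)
This is an ∞/∞ indeterminate form.

Apply L'Hôpital's rule: differentiate numerator and denominator separately.
  f(x) = x^2 + 2·x   ⇒   f'(x) = 2·x + 2
  g(x) = 3·x^3 + 2·x^2   ⇒   g'(x) = 9·x^2 + 4·x
  lim(x→∞) f'(x)/g'(x) = lim(x→∞) (2·x + 2)/(9·x^2 + 4·x)
  = 0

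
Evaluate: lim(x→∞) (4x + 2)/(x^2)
This is an ∞/∞ indeterminate form.

Apply L'Hôpital's rule: differentiate numerator and denominator separately.
  f(x) = 4·x + 2   ⇒   f'(x) = 4
  g(x) = x^2   ⇒   g'(x) = 2·x
  lim(x→∞) f'(x)/g'(x) = lim(x→∞) (4)/(2·x)
  = 0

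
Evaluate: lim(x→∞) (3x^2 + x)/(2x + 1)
This is an ∞/∞ indeterminate form.

Apply L'Hôpital's rule: differentiate numerator and denominator separately.
  f(x) = 3·x^2 + x   ⇒   f'(x) = 6·x + 1
  g(x) = 2·x + 1   ⇒   g'(x) = 2
  lim(x→∞) f'(x)/g'(x) = lim(x→∞) (6·x + 1)/(2)
  = ∞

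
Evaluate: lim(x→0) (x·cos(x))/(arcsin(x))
This is a 0/0 indeterminate form.

Apply L'Hôpital's rule: differentiate numerator and denominator separately.
  f(x) = x·cos(x)   ⇒   f'(x) = -x·sin(x) + cos(x)
  g(x) = asin(x)   ⇒   g'(x) = 1/sqrt(1 - x^2)
  lim(x→0) f'(x)/g'(x) = lim(x→0) (-x·sin(x) + cos(x))/(1/sqrt(1 - x^2))
  = 1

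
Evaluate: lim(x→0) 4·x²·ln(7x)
This is a 0·∞ indeterminate form.

Rewrite 0·∞ as a quotient (0/0 or ∞/∞ form), then apply L'Hôpital's rule:
  lim(x→0) 4·x²·ln(7x) = 0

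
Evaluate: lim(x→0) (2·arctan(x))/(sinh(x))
This is a 0/0 indeterminate form.

Apply L'Hôpital's rule: differentiate numerator and denominator separately.
  f(x) = 2·atan(x)   ⇒   f'(x) = 2/(x^2 + 1)
  g(x) = sinh(x)   ⇒   g'(x) = cosh(x)
  lim(x→0) f'(x)/g'(x) = lim(x→0) (2/(x^2 + 1))/(cosh(x))
  = 2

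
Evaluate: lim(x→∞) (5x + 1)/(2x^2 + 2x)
This is an ∞/∞ indeterminate form.

Apply L'Hôpital's rule: differentiate numerator and denominator separately.
  f(x) = 5·x + 1   ⇒   f'(x) = 5
  g(x) = 2·x^2 + 2·x   ⇒   g'(x) = 4·x + 2
  lim(x→∞) f'(x)/g'(x) = lim(x→∞) (5)/(4·x + 2)
  = 0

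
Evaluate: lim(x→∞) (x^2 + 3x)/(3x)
This is an ∞/∞ indeterminate form.

Apply L'Hôpital's rule: differentiate numerator and denominator separately.
  f(x) = x^2 + 3·x   ⇒   f'(x) = 2·x + 3
  g(x) = 3·x   ⇒   g'(x) = 3
  lim(x→∞) f'(x)/g'(x) = lim(x→∞) (2·x + 3)/(3)
  = ∞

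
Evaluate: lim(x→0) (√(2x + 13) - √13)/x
This is a standard limit.

Factor or rationalize the expression:
  lim(x→0) (√(2x + 13) - √13)/x = sqrt(13)/13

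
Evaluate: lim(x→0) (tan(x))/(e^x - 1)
This is a 0/0 indeterminate form.

Apply L'Hôpital's rule: differentiate numerator and denominator separately.
  f(x) = tan(x)   ⇒   f'(x) = tan(x)^2 + 1
  g(x) = e^(x) - 1   ⇒   g'(x) = e^(x)
  lim(x→0) f'(x)/g'(x) = lim(x→0) (tan(x)^2 + 1)/(e^(x))
  = 1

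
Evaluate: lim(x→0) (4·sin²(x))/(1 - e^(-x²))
This is a 0/0 indeterminate form.

Apply L'Hôpital's rule: differentiate numerator and denominator separately.
  f(x) = 4·sin(x)^2   ⇒   f'(x) = 8·sin(x)·cos(x)
  g(x) = 1 - e^(-x^2)   ⇒   g'(x) = 2·x·e^(-x^2)
  lim(x→0) f'(x)/g'(x) = lim(x→0) (8·sin(x)·cos(x))/(2·x·e^(-x^2))
  = 4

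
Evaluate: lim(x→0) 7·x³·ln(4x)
This is a 0·∞ indeterminate form.

Rewrite 0·∞ as a quotient (0/0 or ∞/∞ form), then apply L'Hôpital's rule:
  lim(x→0) 7·x³·ln(4x) = 0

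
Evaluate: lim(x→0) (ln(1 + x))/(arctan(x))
This is a 0/0 indeterminate form.

Apply L'Hôpital's rule: differentiate numerator and denominator separately.
  f(x) = ln(x + 1)   ⇒   f'(x) = 1/(x + 1)
  g(x) = atan(x)   ⇒   g'(x) = 1/(x^2 + 1)
  lim(x→0) f'(x)/g'(x) = lim(x→0) (1/(x + 1))/(1/(x^2 + 1))
  = 1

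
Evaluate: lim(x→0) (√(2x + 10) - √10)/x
This is a standard limit.

Factor or rationalize the expression:
  lim(x→0) (√(2x + 10) - √10)/x = sqrt(10)/10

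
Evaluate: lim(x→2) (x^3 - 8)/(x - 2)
This is a standard limit.

Factor or rationalize the expression:
  lim(x→2) (x^3 - 8)/(x - 2) = 12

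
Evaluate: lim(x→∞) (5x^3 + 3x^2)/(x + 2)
This is an ∞/∞ indeterminate form.

Apply L'Hôpital's rule: differentiate numerator and denominator separately.
  f(x) = 5·x^3 + 3·x^2   ⇒   f'(x) = 15·x^2 + 6·x
  g(x) = x + 2   ⇒   g'(x) = 1
  lim(x→∞) f'(x)/g'(x) = lim(x→∞) (15·x^2 + 6·x)/(1)
  = ∞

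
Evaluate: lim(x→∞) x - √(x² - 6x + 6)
This is an ∞-∞ indeterminate form.

Combine fractions or rationalize to convert ∞-∞ to 0/0 form:
  lim(x→∞) x - √(x² - 6x + 6) = 3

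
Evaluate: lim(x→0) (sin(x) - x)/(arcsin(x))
This is a 0/0 indeterminate form.

Apply L'Hôpital's rule: differentiate numerator and denominator separately.
  f(x) = -x + sin(x)   ⇒   f'(x) = cos(x) - 1
  g(x) = asin(x)   ⇒   g'(x) = 1/sqrt(1 - x^2)
  lim(x→0) f'(x)/g'(x) = lim(x→0) (cos(x) - 1)/(1/sqrt(1 - x^2))
  = 0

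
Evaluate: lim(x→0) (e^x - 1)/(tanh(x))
This is a 0/0 indeterminate form.

Apply L'Hôpital's rule: differentiate numerator and denominator separately.
  f(x) = e^(x) - 1   ⇒   f'(x) = e^(x)
  g(x) = tanh(x)   ⇒   g'(x) = 1 - tanh(x)^2
  lim(x→0) f'(x)/g'(x) = lim(x→0) (e^(x))/(1 - tanh(x)^2)
  = 1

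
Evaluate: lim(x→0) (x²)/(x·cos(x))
This is a 0/0 indeterminate form.

Apply L'Hôpital's rule: differentiate numerator and denominator separately.
  f(x) = x^2   ⇒   f'(x) = 2·x
  g(x) = x·cos(x)   ⇒   g'(x) = -x·sin(x) + cos(x)
  lim(x→0) f'(x)/g'(x) = lim(x→0) (2·x)/(-x·sin(x) + cos(x))
  = 0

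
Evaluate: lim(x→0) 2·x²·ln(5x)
This is a 0·∞ indeterminate form.

Rewrite 0·∞ as a quotient (0/0 or ∞/∞ form), then apply L'Hôpital's rule:
  lim(x→0) 2·x²·ln(5x) = 0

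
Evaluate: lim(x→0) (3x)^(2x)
This is an exponential indeterminate form.

For exponential indeterminate forms, take the natural log:
  Let L = lim(x→0) (3x)^(2x)
  Then ln(L) = lim(x→0) [exponent × ln(base)]
  Evaluate using L'Hôpital or standard limits, then exponentiate.
  L = 1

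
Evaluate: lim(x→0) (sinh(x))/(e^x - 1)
This is a 0/0 indeterminate form.

Apply L'Hôpital's rule: differentiate numerator and denominator separately.
  f(x) = sinh(x)   ⇒   f'(x) = cosh(x)
  g(x) = e^(x) - 1   ⇒   g'(x) = e^(x)
  lim(x→0) f'(x)/g'(x) = lim(x→0) (cosh(x))/(e^(x))
  = 1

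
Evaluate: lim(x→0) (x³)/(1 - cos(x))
This is a 0/0 indeterminate form.

Apply L'Hôpital's rule: differentiate numerator and denominator separately.
  f(x) = x^3   ⇒   f'(x) = 3·x^2
  g(x) = 1 - cos(x)   ⇒   g'(x) = sin(x)
  lim(x→0) f'(x)/g'(x) = lim(x→0) (3·x^2)/(sin(x))
  = 0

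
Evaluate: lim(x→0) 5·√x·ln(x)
This is a 0·∞ indeterminate form.

Rewrite 0·∞ as a quotient (0/0 or ∞/∞ form), then apply L'Hôpital's rule:
  lim(x→0) 5·√x·ln(x) = 0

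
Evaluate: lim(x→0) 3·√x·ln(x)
This is a 0·∞ indeterminate form.

Rewrite 0·∞ as a quotient (0/0 or ∞/∞ form), then apply L'Hôpital's rule:
  lim(x→0) 3·√x·ln(x) = 0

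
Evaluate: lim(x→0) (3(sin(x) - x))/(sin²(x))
This is a 0/0 indeterminate form.

Apply L'Hôpital's rule: differentiate numerator and denominator separately.
  f(x) = -3·x + 3·sin(x)   ⇒   f'(x) = 3·cos(x) - 3
  g(x) = sin(x)^2   ⇒   g'(x) = 2·sin(x)·cos(x)
  lim(x→0) f'(x)/g'(x) = lim(x→0) (3·cos(x) - 3)/(2·sin(x)·cos(x))
  = 0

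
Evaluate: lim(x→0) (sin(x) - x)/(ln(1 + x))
This is a 0/0 indeterminate form.

Apply L'Hôpital's rule: differentiate numerator and denominator separately.
  f(x) = -x + sin(x)   ⇒   f'(x) = cos(x) - 1
  g(x) = ln(x + 1)   ⇒   g'(x) = 1/(x + 1)
  lim(x→0) f'(x)/g'(x) = lim(x→0) (cos(x) - 1)/(1/(x + 1))
  = 0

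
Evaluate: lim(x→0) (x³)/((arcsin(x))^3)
This is a 0/0 indeterminate form.

Apply L'Hôpital's rule: differentiate numerator and denominator separately.
  f(x) = x^3   ⇒   f'(x) = 3·x^2
  g(x) = asin(x)^3   ⇒   g'(x) = 3·asin(x)^2/sqrt(1 - x^2)
  lim(x→0) f'(x)/g'(x) = lim(x→0) (3·x^2)/(3·asin(x)^2/sqrt(1 - x^2))
  = 1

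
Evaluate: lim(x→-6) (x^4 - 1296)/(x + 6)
This is a standard limit.

Factor or rationalize the expression:
  lim(x→-6) (x^4 - 1296)/(x + 6) = -864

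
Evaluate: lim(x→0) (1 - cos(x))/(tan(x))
This is a 0/0 indeterminate form.

Apply L'Hôpital's rule: differentiate numerator and denominator separately.
  f(x) = 1 - cos(x)   ⇒   f'(x) = sin(x)
  g(x) = tan(x)   ⇒   g'(x) = tan(x)^2 + 1
  lim(x→0) f'(x)/g'(x) = lim(x→0) (sin(x))/(tan(x)^2 + 1)
  = 0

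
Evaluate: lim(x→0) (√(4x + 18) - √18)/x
This is a standard limit.

Factor or rationalize the expression:
  lim(x→0) (√(4x + 18) - √18)/x = sqrt(2)/3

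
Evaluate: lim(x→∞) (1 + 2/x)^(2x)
This is an exponential indeterminate form.

For exponential indeterminate forms, take the natural log:
  Let L = lim(x→∞) (1 + 2/x)^(2x)
  Then ln(L) = lim(x→∞) [exponent × ln(base)]
  Evaluate using L'Hôpital or standard limits, then exponentiate.
  L = e^(4)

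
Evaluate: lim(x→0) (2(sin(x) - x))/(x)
This is a 0/0 indeterminate form.

Apply L'Hôpital's rule: differentiate numerator and denominator separately.
  f(x) = -2·x + 2·sin(x)   ⇒   f'(x) = 2·cos(x) - 2
  g(x) = x   ⇒   g'(x) = 1
  lim(x→0) f'(x)/g'(x) = lim(x→0) (2·cos(x) - 2)/(1)
  = 0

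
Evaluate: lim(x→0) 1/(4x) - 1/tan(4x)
This is an ∞-∞ indeterminate form.

Combine fractions or rationalize to convert ∞-∞ to 0/0 form:
  lim(x→0) 1/(4x) - 1/tan(4x) = 0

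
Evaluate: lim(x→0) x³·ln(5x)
This is a 0·∞ indeterminate form.

Rewrite 0·∞ as a quotient (0/0 or ∞/∞ form), then apply L'Hôpital's rule:
  lim(x→0) x³·ln(5x) = 0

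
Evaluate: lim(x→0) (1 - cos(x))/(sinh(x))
This is a 0/0 indeterminate form.

Apply L'Hôpital's rule: differentiate numerator and denominator separately.
  f(x) = 1 - cos(x)   ⇒   f'(x) = sin(x)
  g(x) = sinh(x)   ⇒   g'(x) = cosh(x)
  lim(x→0) f'(x)/g'(x) = lim(x→0) (sin(x))/(cosh(x))
  = 0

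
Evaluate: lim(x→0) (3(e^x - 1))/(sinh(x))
This is a 0/0 indeterminate form.

Apply L'Hôpital's rule: differentiate numerator and denominator separately.
  f(x) = 3·e^(x) - 3   ⇒   f'(x) = 3·e^(x)
  g(x) = sinh(x)   ⇒   g'(x) = cosh(x)
  lim(x→0) f'(x)/g'(x) = lim(x→0) (3·e^(x))/(cosh(x))
  = 3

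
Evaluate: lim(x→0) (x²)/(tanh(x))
This is a 0/0 indeterminate form.

Apply L'Hôpital's rule: differentiate numerator and denominator separately.
  f(x) = x^2   ⇒   f'(x) = 2·x
  g(x) = tanh(x)   ⇒   g'(x) = 1 - tanh(x)^2
  lim(x→0) f'(x)/g'(x) = lim(x→0) (2·x)/(1 - tanh(x)^2)
  = 0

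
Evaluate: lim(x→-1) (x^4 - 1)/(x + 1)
This is a standard limit.

Factor or rationalize the expression:
  lim(x→-1) (x^4 - 1)/(x + 1) = -4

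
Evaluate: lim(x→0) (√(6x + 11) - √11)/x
This is a standard limit.

Factor or rationalize the expression:
  lim(x→0) (√(6x + 11) - √11)/x = 3·sqrt(11)/11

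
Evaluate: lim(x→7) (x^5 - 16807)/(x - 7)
This is a standard limit.

Factor or rationalize the expression:
  lim(x→7) (x^5 - 16807)/(x - 7) = 12005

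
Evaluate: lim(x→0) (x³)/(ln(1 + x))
This is a 0/0 indeterminate form.

Apply L'Hôpital's rule: differentiate numerator and denominator separately.
  f(x) = x^3   ⇒   f'(x) = 3·x^2
  g(x) = ln(x + 1)   ⇒   g'(x) = 1/(x + 1)
  lim(x→0) f'(x)/g'(x) = lim(x→0) (3·x^2)/(1/(x + 1))
  = 0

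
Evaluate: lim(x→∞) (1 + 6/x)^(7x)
This is an exponential indeterminate form.

For exponential indeterminate forms, take the natural log:
  Let L = lim(x→∞) (1 + 6/x)^(7x)
  Then ln(L) = lim(x→∞) [exponent × ln(base)]
  Evaluate using L'Hôpital or standard limits, then exponentiate.
  L = e^(42)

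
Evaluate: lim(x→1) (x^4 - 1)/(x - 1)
This is a standard limit.

Factor or rationalize the expression:
  lim(x→1) (x^4 - 1)/(x - 1) = 4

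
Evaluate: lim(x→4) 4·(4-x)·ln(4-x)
This is a 0·∞ indeterminate form.

Rewrite 0·∞ as a quotient (0/0 or ∞/∞ form), then apply L'Hôpital's rule:
  lim(x→4) 4·(4-x)·ln(4-x) = 0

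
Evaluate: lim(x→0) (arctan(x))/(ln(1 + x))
This is a 0/0 indeterminate form.

Apply L'Hôpital's rule: differentiate numerator and denominator separately.
  f(x) = atan(x)   ⇒   f'(x) = 1/(x^2 + 1)
  g(x) = ln(x + 1)   ⇒   g'(x) = 1/(x + 1)
  lim(x→0) f'(x)/g'(x) = lim(x→0) (1/(x^2 + 1))/(1/(x + 1))
  = 1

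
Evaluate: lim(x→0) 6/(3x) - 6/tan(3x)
This is an ∞-∞ indeterminate form.

Combine fractions or rationalize to convert ∞-∞ to 0/0 form:
  lim(x→0) 6/(3x) - 6/tan(3x) = 0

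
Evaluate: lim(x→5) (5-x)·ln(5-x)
This is a 0·∞ indeterminate form.

Rewrite 0·∞ as a quotient (0/0 or ∞/∞ form), then apply L'Hôpital's rule:
  lim(x→5) (5-x)·ln(5-x) = 0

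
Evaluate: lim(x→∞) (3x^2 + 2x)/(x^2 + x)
This is an ∞/∞ indeterminate form.

Apply L'Hôpital's rule: differentiate numerator and denominator separately.
  f(x) = 3·x^2 + 2·x   ⇒   f'(x) = 6·x + 2
  g(x) = x^2 + x   ⇒   g'(x) = 2·x + 1
  lim(x→∞) f'(x)/g'(x) = lim(x→∞) (6·x + 2)/(2·x + 1)
  = 3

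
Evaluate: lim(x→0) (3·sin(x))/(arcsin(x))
This is a 0/0 indeterminate form.

Apply L'Hôpital's rule: differentiate numerator and denominator separately.
  f(x) = 3·sin(x)   ⇒   f'(x) = 3·cos(x)
  g(x) = asin(x)   ⇒   g'(x) = 1/sqrt(1 - x^2)
  lim(x→0) f'(x)/g'(x) = lim(x→0) (3·cos(x))/(1/sqrt(1 - x^2))
  = 3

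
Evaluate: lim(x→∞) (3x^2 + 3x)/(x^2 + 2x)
This is an ∞/∞ indeterminate form.

Apply L'Hôpital's rule: differentiate numerator and denominator separately.
  f(x) = 3·x^2 + 3·x   ⇒   f'(x) = 6·x + 3
  g(x) = x^2 + 2·x   ⇒   g'(x) = 2·x + 2
  lim(x→∞) f'(x)/g'(x) = lim(x→∞) (6·x + 3)/(2·x + 2)
  = 3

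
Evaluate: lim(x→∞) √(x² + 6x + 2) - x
This is an ∞-∞ indeterminate form.

Combine fractions or rationalize to convert ∞-∞ to 0/0 form:
  lim(x→∞) √(x² + 6x + 2) - x = 3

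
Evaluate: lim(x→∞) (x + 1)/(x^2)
This is an ∞/∞ indeterminate form.

Apply L'Hôpital's rule: differentiate numerator and denominator separately.
  f(x) = x + 1   ⇒   f'(x) = 1
  g(x) = x^2   ⇒   g'(x) = 2·x
  lim(x→∞) f'(x)/g'(x) = lim(x→∞) (1)/(2·x)
  = 0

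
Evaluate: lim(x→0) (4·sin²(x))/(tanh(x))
This is a 0/0 indeterminate form.

Apply L'Hôpital's rule: differentiate numerator and denominator separately.
  f(x) = 4·sin(x)^2   ⇒   f'(x) = 8·sin(x)·cos(x)
  g(x) = tanh(x)   ⇒   g'(x) = 1 - tanh(x)^2
  lim(x→0) f'(x)/g'(x) = lim(x→0) (8·sin(x)·cos(x))/(1 - tanh(x)^2)
  = 0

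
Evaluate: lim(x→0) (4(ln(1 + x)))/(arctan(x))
This is a 0/0 indeterminate form.

Apply L'Hôpital's rule: differentiate numerator and denominator separately.
  f(x) = 4·ln(x + 1)   ⇒   f'(x) = 4/(x + 1)
  g(x) = atan(x)   ⇒   g'(x) = 1/(x^2 + 1)
  lim(x→0) f'(x)/g'(x) = lim(x→0) (4/(x + 1))/(1/(x^2 + 1))
  = 4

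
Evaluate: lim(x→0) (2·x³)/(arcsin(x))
This is a 0/0 indeterminate form.

Apply L'Hôpital's rule: differentiate numerator and denominator separately.
  f(x) = 2·x^3   ⇒   f'(x) = 6·x^2
  g(x) = asin(x)   ⇒   g'(x) = 1/sqrt(1 - x^2)
  lim(x→0) f'(x)/g'(x) = lim(x→0) (6·x^2)/(1/sqrt(1 - x^2))
  = 0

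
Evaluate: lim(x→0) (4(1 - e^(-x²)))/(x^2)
This is a 0/0 indeterminate form.

Apply L'Hôpital's rule: differentiate numerator and denominator separately.
  f(x) = 4 - 4·e^(-x^2)   ⇒   f'(x) = 8·x·e^(-x^2)
  g(x) = x^2   ⇒   g'(x) = 2·x
  lim(x→0) f'(x)/g'(x) = lim(x→0) (8·x·e^(-x^2))/(2·x)
  = 4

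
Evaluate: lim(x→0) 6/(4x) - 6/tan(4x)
This is an ∞-∞ indeterminate form.

Combine fractions or rationalize to convert ∞-∞ to 0/0 form:
  lim(x→0) 6/(4x) - 6/tan(4x) = 0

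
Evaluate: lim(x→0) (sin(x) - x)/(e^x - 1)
This is a 0/0 indeterminate form.

Apply L'Hôpital's rule: differentiate numerator and denominator separately.
  f(x) = -x + sin(x)   ⇒   f'(x) = cos(x) - 1
  g(x) = e^(x) - 1   ⇒   g'(x) = e^(x)
  lim(x→0) f'(x)/g'(x) = lim(x→0) (cos(x) - 1)/(e^(x))
  = 0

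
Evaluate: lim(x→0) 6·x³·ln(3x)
This is a 0·∞ indeterminate form.

Rewrite 0·∞ as a quotient (0/0 or ∞/∞ form), then apply L'Hôpital's rule:
  lim(x→0) 6·x³·ln(3x) = 0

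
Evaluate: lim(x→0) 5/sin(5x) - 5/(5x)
This is an ∞-∞ indeterminate form.

Combine fractions or rationalize to convert ∞-∞ to 0/0 form:
  lim(x→0) 5/sin(5x) - 5/(5x) = 0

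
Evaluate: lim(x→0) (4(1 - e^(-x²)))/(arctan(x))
This is a 0/0 indeterminate form.

Apply L'Hôpital's rule: differentiate numerator and denominator separately.
  f(x) = 4 - 4·e^(-x^2)   ⇒   f'(x) = 8·x·e^(-x^2)
  g(x) = atan(x)   ⇒   g'(x) = 1/(x^2 + 1)
  lim(x→0) f'(x)/g'(x) = lim(x→0) (8·x·e^(-x^2))/(1/(x^2 + 1))
  = 0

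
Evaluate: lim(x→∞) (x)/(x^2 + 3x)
This is an ∞/∞ indeterminate form.

Apply L'Hôpital's rule: differentiate numerator and denominator separately.
  f(x) = x   ⇒   f'(x) = 1
  g(x) = x^2 + 3·x   ⇒   g'(x) = 2·x + 3
  lim(x→∞) f'(x)/g'(x) = lim(x→∞) (1)/(2·x + 3)
  = 0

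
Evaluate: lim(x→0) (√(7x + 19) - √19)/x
This is a standard limit.

Factor or rationalize the expression:
  lim(x→0) (√(7x + 19) - √19)/x = 7·sqrt(19)/38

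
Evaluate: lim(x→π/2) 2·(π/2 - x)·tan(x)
This is a 0·∞ indeterminate form.

Rewrite 0·∞ as a quotient (0/0 or ∞/∞ form), then apply L'Hôpital's rule:
  lim(x→π/2) 2·(π/2 - x)·tan(x) = 2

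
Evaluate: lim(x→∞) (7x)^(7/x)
This is an exponential indeterminate form.

For exponential indeterminate forms, take the natural log:
  Let L = lim(x→∞) (7x)^(7/x)
  Then ln(L) = lim(x→∞) [exponent × ln(base)]
  Evaluate using L'Hôpital or standard limits, then exponentiate.
  L = 1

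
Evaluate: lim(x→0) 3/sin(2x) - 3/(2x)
This is an ∞-∞ indeterminate form.

Combine fractions or rationalize to convert ∞-∞ to 0/0 form:
  lim(x→0) 3/sin(2x) - 3/(2x) = 0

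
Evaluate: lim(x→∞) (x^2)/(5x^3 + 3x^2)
This is an ∞/∞ indeterminate form.

Apply L'Hôpital's rule: differentiate numerator and denominator separately.
  f(x) = x^2   ⇒   f'(x) = 2·x
  g(x) = 5·x^3 + 3·x^2   ⇒   g'(x) = 15·x^2 + 6·x
  lim(x→∞) f'(x)/g'(x) = lim(x→∞) (2·x)/(15·x^2 + 6·x)
  = 0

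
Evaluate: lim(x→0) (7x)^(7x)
This is an exponential indeterminate form.

For exponential indeterminate forms, take the natural log:
  Let L = lim(x→0) (7x)^(7x)
  Then ln(L) = lim(x→0) [exponent × ln(base)]
  Evaluate using L'Hôpital or standard limits, then exponentiate.
  L = 1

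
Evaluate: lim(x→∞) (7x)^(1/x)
This is an exponential indeterminate form.

For exponential indeterminate forms, take the natural log:
  Let L = lim(x→∞) (7x)^(1/x)
  Then ln(L) = lim(x→∞) [exponent × ln(base)]
  Evaluate using L'Hôpital or standard limits, then exponentiate.
  L = 1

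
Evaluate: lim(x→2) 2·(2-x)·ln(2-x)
This is a 0·∞ indeterminate form.

Rewrite 0·∞ as a quotient (0/0 or ∞/∞ form), then apply L'Hôpital's rule:
  lim(x→2) 2·(2-x)·ln(2-x) = 0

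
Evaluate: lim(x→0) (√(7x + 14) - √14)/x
This is a standard limit.

Factor or rationalize the expression:
  lim(x→0) (√(7x + 14) - √14)/x = sqrt(14)/4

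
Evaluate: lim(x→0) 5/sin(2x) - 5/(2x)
This is an ∞-∞ indeterminate form.

Combine fractions or rationalize to convert ∞-∞ to 0/0 form:
  lim(x→0) 5/sin(2x) - 5/(2x) = 0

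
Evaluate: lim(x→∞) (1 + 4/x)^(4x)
This is an exponential indeterminate form.

For exponential indeterminate forms, take the natural log:
  Let L = lim(x→∞) (1 + 4/x)^(4x)
  Then ln(L) = lim(x→∞) [exponent × ln(base)]
  Evaluate using L'Hôpital or standard limits, then exponentiate.
  L = e^(16)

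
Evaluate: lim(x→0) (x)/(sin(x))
This is a 0/0 indeterminate form.

Apply L'Hôpital's rule: differentiate numerator and denominator separately.
  f(x) = x   ⇒   f'(x) = 1
  g(x) = sin(x)   ⇒   g'(x) = cos(x)
  lim(x→0) f'(x)/g'(x) = lim(x→0) (1)/(cos(x))
  = 1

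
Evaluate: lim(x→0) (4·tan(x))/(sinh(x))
This is a 0/0 indeterminate form.

Apply L'Hôpital's rule: differentiate numerator and denominator separately.
  f(x) = 4·tan(x)   ⇒   f'(x) = 4·tan(x)^2 + 4
  g(x) = sinh(x)   ⇒   g'(x) = cosh(x)
  lim(x→0) f'(x)/g'(x) = lim(x→0) (4·tan(x)^2 + 4)/(cosh(x))
  = 4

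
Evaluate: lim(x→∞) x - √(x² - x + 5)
This is an ∞-∞ indeterminate form.

Combine fractions or rationalize to convert ∞-∞ to 0/0 form:
  lim(x→∞) x - √(x² - x + 5) = 1/2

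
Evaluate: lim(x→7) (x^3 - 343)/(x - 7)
This is a standard limit.

Factor or rationalize the expression:
  lim(x→7) (x^3 - 343)/(x - 7) = 147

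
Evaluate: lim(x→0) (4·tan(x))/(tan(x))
This is a 0/0 indeterminate form.

Apply L'Hôpital's rule: differentiate numerator and denominator separately.
  f(x) = 4·tan(x)   ⇒   f'(x) = 4·tan(x)^2 + 4
  g(x) = tan(x)   ⇒   g'(x) = tan(x)^2 + 1
  lim(x→0) f'(x)/g'(x) = lim(x→0) (4·tan(x)^2 + 4)/(tan(x)^2 + 1)
  = 4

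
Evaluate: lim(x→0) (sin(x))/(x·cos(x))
This is a 0/0 indeterminate form.

Apply L'Hôpital's rule: differentiate numerator and denominator separately.
  f(x) = sin(x)   ⇒   f'(x) = cos(x)
  g(x) = x·cos(x)   ⇒   g'(x) = -x·sin(x) + cos(x)
  lim(x→0) f'(x)/g'(x) = lim(x→0) (cos(x))/(-x·sin(x) + cos(x))
  = 1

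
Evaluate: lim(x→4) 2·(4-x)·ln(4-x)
This is a 0·∞ indeterminate form.

Rewrite 0·∞ as a quotient (0/0 or ∞/∞ form), then apply L'Hôpital's rule:
  lim(x→4) 2·(4-x)·ln(4-x) = 0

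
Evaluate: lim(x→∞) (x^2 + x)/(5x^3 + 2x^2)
This is an ∞/∞ indeterminate form.

Apply L'Hôpital's rule: differentiate numerator and denominator separately.
  f(x) = x^2 + x   ⇒   f'(x) = 2·x + 1
  g(x) = 5·x^3 + 2·x^2   ⇒   g'(x) = 15·x^2 + 4·x
  lim(x→∞) f'(x)/g'(x) = lim(x→∞) (2·x + 1)/(15·x^2 + 4·x)
  = 0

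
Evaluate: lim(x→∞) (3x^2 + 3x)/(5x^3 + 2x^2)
This is an ∞/∞ indeterminate form.

Apply L'Hôpital's rule: differentiate numerator and denominator separately.
  f(x) = 3·x^2 + 3·x   ⇒   f'(x) = 6·x + 3
  g(x) = 5·x^3 + 2·x^2   ⇒   g'(x) = 15·x^2 + 4·x
  lim(x→∞) f'(x)/g'(x) = lim(x→∞) (6·x + 3)/(15·x^2 + 4·x)
  = 0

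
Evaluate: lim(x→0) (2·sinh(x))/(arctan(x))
This is a 0/0 indeterminate form.

Apply L'Hôpital's rule: differentiate numerator and denominator separately.
  f(x) = 2·sinh(x)   ⇒   f'(x) = 2·cosh(x)
  g(x) = atan(x)   ⇒   g'(x) = 1/(x^2 + 1)
  lim(x→0) f'(x)/g'(x) = lim(x→0) (2·cosh(x))/(1/(x^2 + 1))
  = 2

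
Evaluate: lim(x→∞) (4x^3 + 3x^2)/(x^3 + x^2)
This is an ∞/∞ indeterminate form.

Apply L'Hôpital's rule: differentiate numerator and denominator separately.
  f(x) = 4·x^3 + 3·x^2   ⇒   f'(x) = 12·x^2 + 6·x
  g(x) = x^3 + x^2   ⇒   g'(x) = 3·x^2 + 2·x
  lim(x→∞) f'(x)/g'(x) = lim(x→∞) (12·x^2 + 6·x)/(3·x^2 + 2·x)
  = 4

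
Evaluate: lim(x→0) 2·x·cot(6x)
This is a 0·∞ indeterminate form.

Rewrite 0·∞ as a quotient (0/0 or ∞/∞ form), then apply L'Hôpital's rule:
  lim(x→0) 2·x·cot(6x) = 1/3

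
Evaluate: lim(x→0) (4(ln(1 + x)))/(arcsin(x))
This is a 0/0 indeterminate form.

Apply L'Hôpital's rule: differentiate numerator and denominator separately.
  f(x) = 4·ln(x + 1)   ⇒   f'(x) = 4/(x + 1)
  g(x) = asin(x)   ⇒   g'(x) = 1/sqrt(1 - x^2)
  lim(x→0) f'(x)/g'(x) = lim(x→0) (4/(x + 1))/(1/sqrt(1 - x^2))
  = 4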